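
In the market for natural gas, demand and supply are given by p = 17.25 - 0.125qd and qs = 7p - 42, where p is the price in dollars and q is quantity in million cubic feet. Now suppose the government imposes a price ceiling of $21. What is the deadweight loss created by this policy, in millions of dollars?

Rearranging demand gives qd = 138 - 8p. Without the control the market clears where 138 - 8p = 7p - 42, i.e. p* = 12 and q* = 42.
The ceiling of 21 is above the equilibrium price 12, so it is not binding; the market clears at p* = 12, q* = 42.
Since the control does not bind, no trades are prevented and deadweight loss is zero.

0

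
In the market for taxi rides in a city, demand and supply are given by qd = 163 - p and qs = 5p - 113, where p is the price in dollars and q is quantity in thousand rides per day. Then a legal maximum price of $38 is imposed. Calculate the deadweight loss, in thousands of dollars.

Equilibrium: 163 - p = 5p - 113, so 276 = 6p and p* = 46, q* = 117.
The ceiling of 38 is below the equilibrium price 46, so it binds.
At p = 38: qd = 163 - 38 = 125 and qs = 5·38 - 113 = 77.
Quantity traded falls to 77. At q = 77 the demand price is 163 - 77 = 86 and the supply price is (113 + 77)/5 = 38.
Deadweight loss = ½ · (86 - 38) · (117 - 77) = ½ · 48 · 40 = 960.

960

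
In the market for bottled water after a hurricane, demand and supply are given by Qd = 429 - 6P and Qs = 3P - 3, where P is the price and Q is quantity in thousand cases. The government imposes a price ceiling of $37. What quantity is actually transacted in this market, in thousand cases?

Equilibrium: 429 - 6P = 3P - 3, so 432 = 9P and P* = 48, Q* = 141.
Since 37 < 48, the ceiling is binding.
At P = 37: Qd = 429 - 6·37 = 207 and Qs = 3·37 - 3 = 108.
The quantity actually transacted is the short side, supply: 108.

108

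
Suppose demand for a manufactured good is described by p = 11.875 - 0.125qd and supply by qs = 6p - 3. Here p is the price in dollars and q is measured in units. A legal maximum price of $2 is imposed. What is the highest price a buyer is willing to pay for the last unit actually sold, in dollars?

10.75

Rearranging demand gives qd = 95 - 8p. Equilibrium: 95 - 8p = 6p - 3, so 98 = 14p and p* = 7, q* = 39.
Because the ceiling (2) lies below the market-clearing price, it is binding.
At p = 2: qd = 95 - 8·2 = 79 and qs = 6·2 - 3 = 9.
Only 9 units reach the market. On the demand curve, the marginal buyer's willingness to pay at q = 9 is (95 - 9)/8 = 10.75.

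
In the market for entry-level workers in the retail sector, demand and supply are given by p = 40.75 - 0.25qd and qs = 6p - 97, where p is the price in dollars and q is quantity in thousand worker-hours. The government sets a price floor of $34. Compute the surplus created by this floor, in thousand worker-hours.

Rearranging demand gives qd = 163 - 4p. Equilibrium: 163 - 4p = 6p - 97, so 260 = 10p and p* = 26, q* = 59.
Because the floor (34) lies above the market-clearing price, it is binding.
At p = 34: qd = 163 - 4·34 = 27 and qs = 6·34 - 97 = 107.
Surplus = qs - qd = 107 - 27 = 80.

80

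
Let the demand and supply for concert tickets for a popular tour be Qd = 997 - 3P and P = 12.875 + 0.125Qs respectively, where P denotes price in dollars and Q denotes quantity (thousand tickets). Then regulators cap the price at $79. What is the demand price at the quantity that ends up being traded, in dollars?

Rearranging supply gives Qs = 8P - 103. Setting quantity demanded equal to quantity supplied, 997 - 3P = 8P - 103, gives P* = 100 and Q* = 697.
The ceiling of 79 is below the equilibrium price 100, so it binds.
At P = 79: Qd = 997 - 3·79 = 760 and Qs = 8·79 - 103 = 529.
Only 529 units reach the market. On the demand curve, the marginal buyer's willingness to pay at Q = 529 is (997 - 529)/3 = 156.

156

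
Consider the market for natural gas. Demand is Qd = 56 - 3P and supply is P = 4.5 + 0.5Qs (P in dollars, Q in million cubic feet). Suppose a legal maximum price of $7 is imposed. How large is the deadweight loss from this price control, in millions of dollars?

Rearranging supply gives Qs = 2P - 9. Setting quantity demanded equal to quantity supplied, 56 - 3P = 2P - 9, gives P* = 13 and Q* = 17.
The ceiling of 7 is below the equilibrium price 13, so it binds.
At P = 7: Qd = 56 - 3·7 = 35 and Qs = 2·7 - 9 = 5.
Quantity traded falls to 5. At Q = 5 the demand price is (56 - 5)/3 = 17 and the supply price is (9 + 5)/2 = 7.
Deadweight loss = ½ · (17 - 7) · (17 - 5) = ½ · 10 · 12 = 60.

60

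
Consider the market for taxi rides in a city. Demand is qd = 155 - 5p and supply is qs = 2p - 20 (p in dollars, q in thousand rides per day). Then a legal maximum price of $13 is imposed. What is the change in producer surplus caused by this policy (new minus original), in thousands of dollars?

-216

In a free market, 155 - 5p = 2p - 20 gives the equilibrium p* = 25, q* = 30.
The ceiling of 13 is below the equilibrium price 25, so it binds.
At p = 13: qd = 155 - 5·13 = 90 and qs = 2·13 - 20 = 6.
Producer surplus without the control is ½ · (25 - 10) · 30 = 225.
With the ceiling, producers sell 6 units at 13, so PS = ½ · (13 - 10) · 6 = 9.
Change in producer surplus = 9 - 225 = -216.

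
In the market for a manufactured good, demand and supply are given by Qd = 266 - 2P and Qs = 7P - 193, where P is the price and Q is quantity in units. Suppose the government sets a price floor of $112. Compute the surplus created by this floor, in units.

549

Setting quantity demanded equal to quantity supplied, 266 - 2P = 7P - 193, gives P* = 51 and Q* = 164.
Since 112 > 51, the floor is binding.
At P = 112: Qd = 266 - 2·112 = 42 and Qs = 7·112 - 193 = 591.
Surplus = Qs - Qd = 591 - 42 = 549.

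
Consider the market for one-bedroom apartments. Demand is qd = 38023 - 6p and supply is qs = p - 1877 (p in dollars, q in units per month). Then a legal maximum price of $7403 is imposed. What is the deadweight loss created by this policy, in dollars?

0

Setting quantity demanded equal to quantity supplied, 38023 - 6p = p - 1877, gives p* = 5700 and q* = 3823.
The ceiling of 7403 is above the equilibrium price 5700, so it is not binding; the market clears at p* = 5700, q* = 3823.
Since the control does not bind, no trades are prevented and deadweight loss is zero.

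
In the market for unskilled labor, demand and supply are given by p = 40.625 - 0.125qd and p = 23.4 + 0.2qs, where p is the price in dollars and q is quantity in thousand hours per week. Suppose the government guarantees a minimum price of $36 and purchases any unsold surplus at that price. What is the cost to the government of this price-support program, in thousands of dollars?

936

Rearranging demand gives qd = 325 - 8p; rearranging supply gives qs = 5p - 117. Without the control the market clears where 325 - 8p = 5p - 117, i.e. p* = 34 and q* = 53.
Because the floor (36) lies above the market-clearing price, it is binding.
At p = 36: qd = 325 - 8·36 = 37 and qs = 5·36 - 117 = 63.
Surplus = qs - qd = 26.
Government expenditure = surplus × support price = 26 × 36 = 936.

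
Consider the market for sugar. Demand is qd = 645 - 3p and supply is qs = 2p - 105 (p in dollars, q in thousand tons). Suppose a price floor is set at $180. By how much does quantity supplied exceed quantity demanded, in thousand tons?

150

In a free market, 645 - 3p = 2p - 105 gives the equilibrium p* = 150, q* = 195.
The floor of 180 is above the equilibrium price 150, so it binds.
At p = 180: qd = 645 - 3·180 = 105 and qs = 2·180 - 105 = 255.
Surplus = qs - qd = 255 - 105 = 150.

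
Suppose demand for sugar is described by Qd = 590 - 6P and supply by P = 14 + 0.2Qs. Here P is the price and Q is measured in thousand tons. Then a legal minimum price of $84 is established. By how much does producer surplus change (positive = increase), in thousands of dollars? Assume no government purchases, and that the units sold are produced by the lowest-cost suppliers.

-9.6

Rearranging supply gives Qs = 5P - 70. Equilibrium: 590 - 6P = 5P - 70, so 660 = 11P and P* = 60, Q* = 230.
The floor of 84 is above the equilibrium price 60, so it binds.
At P = 84: Qd = 590 - 6·84 = 86 and Qs = 5·84 - 70 = 350.
Producer surplus without the control is ½ · (60 - 14) · 230 = 5290.
With the floor, 86 units are sold at 84. The supply price at Q = 86 is 31.2, so PS = ½ · [(84 - 14) + (84 - 31.2)] · 86 = 5280.4.
Change in producer surplus = 5280.4 - 5290 = -9.6.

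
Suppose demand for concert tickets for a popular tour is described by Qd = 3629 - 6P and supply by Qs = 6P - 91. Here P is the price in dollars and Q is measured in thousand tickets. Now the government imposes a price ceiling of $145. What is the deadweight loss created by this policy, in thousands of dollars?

163350

Without the control the market clears where 3629 - 6P = 6P - 91, i.e. P* = 310 and Q* = 1769.
Since 145 < 310, the ceiling is binding.
At P = 145: Qd = 3629 - 6·145 = 2759 and Qs = 6·145 - 91 = 779.
Quantity traded falls to 779. At Q = 779 the demand price is (3629 - 779)/6 = 475 and the supply price is (91 + 779)/6 = 145.
Deadweight loss = ½ · (475 - 145) · (1769 - 779) = ½ · 330 · 990 = 163350.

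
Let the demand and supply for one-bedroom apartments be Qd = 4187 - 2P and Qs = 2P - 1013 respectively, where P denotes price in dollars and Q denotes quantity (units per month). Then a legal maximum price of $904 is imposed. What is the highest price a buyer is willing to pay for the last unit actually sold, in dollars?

1696

Equilibrium: 4187 - 2P = 2P - 1013, so 5200 = 4P and P* = 1300, Q* = 1587.
Since 904 < 1300, the ceiling is binding.
At P = 904: Qd = 4187 - 2·904 = 2379 and Qs = 2·904 - 1013 = 795.
Only 795 units reach the market. On the demand curve, the marginal buyer's willingness to pay at Q = 795 is (4187 - 795)/2 = 1696.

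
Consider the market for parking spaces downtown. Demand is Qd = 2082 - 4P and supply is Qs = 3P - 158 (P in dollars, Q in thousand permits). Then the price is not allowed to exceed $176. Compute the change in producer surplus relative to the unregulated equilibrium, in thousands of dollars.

Without the control the market clears where 2082 - 4P = 3P - 158, i.e. P* = 320 and Q* = 802.
The ceiling of 176 is below the equilibrium price 320, so it binds.
At P = 176: Qd = 2082 - 4·176 = 1378 and Qs = 3·176 - 158 = 370.
Producer surplus without the control is ½ · (320 - 158/3) · 802 = 321602/3.
With the ceiling, producers sell 370 units at 176, so PS = ½ · (176 - 158/3) · 370 = 68450/3.
Change in producer surplus = 68450/3 - 321602/3 = -84384.

-84384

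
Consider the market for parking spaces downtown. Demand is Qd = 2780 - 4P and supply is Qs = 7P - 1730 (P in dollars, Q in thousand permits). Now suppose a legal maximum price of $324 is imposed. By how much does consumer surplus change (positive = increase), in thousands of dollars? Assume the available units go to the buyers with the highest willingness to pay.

In a free market, 2780 - 4P = 7P - 1730 gives the equilibrium P* = 410, Q* = 1140.
Because the ceiling (324) lies below the market-clearing price, it is binding.
At P = 324: Qd = 2780 - 4·324 = 1484 and Qs = 7·324 - 1730 = 538.
Consumer surplus without the control is ½ · (695 - 410) · 1140 = 162450.
With the ceiling, 538 units are sold at 324 (assume they go to the highest-value buyers). The demand price at Q = 538 is 560.5, so CS = ½ · [(695 - 324) + (560.5 - 324)] · 538 = 163417.5.
Change in consumer surplus = 163417.5 - 162450 = 967.5.

967.5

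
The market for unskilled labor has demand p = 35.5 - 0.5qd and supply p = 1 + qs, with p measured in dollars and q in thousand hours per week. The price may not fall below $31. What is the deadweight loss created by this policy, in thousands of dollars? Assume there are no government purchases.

Rearranging demand gives qd = 71 - 2p; rearranging supply gives qs = p - 1. Setting quantity demanded equal to quantity supplied, 71 - 2p = p - 1, gives p* = 24 and q* = 23.
Since 31 > 24, the floor is binding.
At p = 31: qd = 71 - 2·31 = 9 and qs = 31 - 1 = 30.
Quantity traded falls to 9. At q = 9 the demand price is (71 - 9)/2 = 31 and the supply price is 1 + 9 = 10.
Deadweight loss = ½ · (31 - 10) · (23 - 9) = ½ · 21 · 14 = 147.

147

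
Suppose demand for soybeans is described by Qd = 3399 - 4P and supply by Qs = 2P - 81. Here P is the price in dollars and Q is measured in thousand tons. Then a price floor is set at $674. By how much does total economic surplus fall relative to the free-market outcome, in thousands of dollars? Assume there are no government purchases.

In a free market, 3399 - 4P = 2P - 81 gives the equilibrium P* = 580, Q* = 1079.
Since 674 > 580, the floor is binding.
At P = 674: Qd = 3399 - 4·674 = 703 and Qs = 2·674 - 81 = 1267.
Quantity traded falls to 703. At Q = 703 the demand price is (3399 - 703)/4 = 674 and the supply price is (81 + 703)/2 = 392.
Deadweight loss = ½ · (674 - 392) · (1079 - 703) = ½ · 282 · 376 = 53016.

53016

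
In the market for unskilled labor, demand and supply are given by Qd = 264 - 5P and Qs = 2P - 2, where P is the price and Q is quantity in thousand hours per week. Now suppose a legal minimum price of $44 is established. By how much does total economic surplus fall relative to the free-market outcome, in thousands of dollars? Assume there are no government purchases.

315

Equilibrium: 264 - 5P = 2P - 2, so 266 = 7P and P* = 38, Q* = 74.
The floor of 44 is above the equilibrium price 38, so it binds.
At P = 44: Qd = 264 - 5·44 = 44 and Qs = 2·44 - 2 = 86.
Quantity traded falls to 44. At Q = 44 the demand price is (264 - 44)/5 = 44 and the supply price is (2 + 44)/2 = 23.
Deadweight loss = ½ · (44 - 23) · (74 - 44) = ½ · 21 · 30 = 315.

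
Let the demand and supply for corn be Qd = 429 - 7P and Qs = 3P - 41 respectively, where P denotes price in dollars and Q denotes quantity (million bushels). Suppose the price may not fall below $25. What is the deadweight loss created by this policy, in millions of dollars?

Without the control the market clears where 429 - 7P = 3P - 41, i.e. P* = 47 and Q* = 100.
Since 25 is below P* = 47, the floor does not bind and the free-market outcome prevails.
Since the control does not bind, no trades are prevented and deadweight loss is zero.

0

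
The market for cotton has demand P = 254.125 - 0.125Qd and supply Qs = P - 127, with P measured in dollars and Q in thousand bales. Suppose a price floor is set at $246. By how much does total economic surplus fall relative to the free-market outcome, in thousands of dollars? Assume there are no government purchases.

1296

Rearranging demand gives Qd = 2033 - 8P. Without the control the market clears where 2033 - 8P = P - 127, i.e. P* = 240 and Q* = 113.
Since 246 > 240, the floor is binding.
At P = 246: Qd = 2033 - 8·246 = 65 and Qs = 246 - 127 = 119.
Quantity traded falls to 65. At Q = 65 the demand price is (2033 - 65)/8 = 246 and the supply price is 127 + 65 = 192.
Deadweight loss = ½ · (246 - 192) · (113 - 65) = ½ · 54 · 48 = 1296.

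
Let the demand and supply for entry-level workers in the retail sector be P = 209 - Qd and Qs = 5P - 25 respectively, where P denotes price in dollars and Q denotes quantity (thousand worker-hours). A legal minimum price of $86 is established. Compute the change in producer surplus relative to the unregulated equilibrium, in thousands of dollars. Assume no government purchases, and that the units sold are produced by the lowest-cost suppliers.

5560.1

Rearranging demand gives Qd = 209 - P. Without the control the market clears where 209 - P = 5P - 25, i.e. P* = 39 and Q* = 170.
Since 86 > 39, the floor is binding.
At P = 86: Qd = 209 - 86 = 123 and Qs = 5·86 - 25 = 405.
Producer surplus without the control is ½ · (39 - 5) · 170 = 2890.
With the floor, 123 units are sold at 86. The supply price at Q = 123 is 29.6, so PS = ½ · [(86 - 5) + (86 - 29.6)] · 123 = 8450.1.
Change in producer surplus = 8450.1 - 2890 = 5560.1.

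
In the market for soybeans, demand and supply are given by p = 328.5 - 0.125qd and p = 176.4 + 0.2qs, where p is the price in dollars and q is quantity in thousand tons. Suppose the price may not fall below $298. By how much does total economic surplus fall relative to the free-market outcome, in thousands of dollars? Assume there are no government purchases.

8153.6

Rearranging demand gives qd = 2628 - 8p; rearranging supply gives qs = 5p - 882. Without the control the market clears where 2628 - 8p = 5p - 882, i.e. p* = 270 and q* = 468.
Because the floor (298) lies above the market-clearing price, it is binding.
At p = 298: qd = 2628 - 8·298 = 244 and qs = 5·298 - 882 = 608.
Quantity traded falls to 244. At q = 244 the demand price is (2628 - 244)/8 = 298 and the supply price is (882 + 244)/5 = 225.2.
Deadweight loss = ½ · (298 - 225.2) · (468 - 244) = ½ · 72.8 · 224 = 8153.6.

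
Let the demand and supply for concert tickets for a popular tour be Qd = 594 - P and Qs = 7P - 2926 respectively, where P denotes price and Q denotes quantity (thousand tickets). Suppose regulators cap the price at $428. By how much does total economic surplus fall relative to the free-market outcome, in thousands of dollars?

4032

Setting quantity demanded equal to quantity supplied, 594 - P = 7P - 2926, gives P* = 440 and Q* = 154.
Because the ceiling (428) lies below the market-clearing price, it is binding.
At P = 428: Qd = 594 - 428 = 166 and Qs = 7·428 - 2926 = 70.
Quantity traded falls to 70. At Q = 70 the demand price is 594 - 70 = 524 and the supply price is (2926 + 70)/7 = 428.
Deadweight loss = ½ · (524 - 428) · (154 - 70) = ½ · 96 · 84 = 4032.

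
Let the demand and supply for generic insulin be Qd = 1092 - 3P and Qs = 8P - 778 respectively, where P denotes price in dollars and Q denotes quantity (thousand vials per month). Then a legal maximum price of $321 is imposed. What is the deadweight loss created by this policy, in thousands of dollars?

Equilibrium: 1092 - 3P = 8P - 778, so 1870 = 11P and P* = 170, Q* = 582.
The ceiling of 321 is above the equilibrium price 170, so it is not binding; the market clears at P* = 170, Q* = 582.
Since the control does not bind, no trades are prevented and deadweight loss is zero.

0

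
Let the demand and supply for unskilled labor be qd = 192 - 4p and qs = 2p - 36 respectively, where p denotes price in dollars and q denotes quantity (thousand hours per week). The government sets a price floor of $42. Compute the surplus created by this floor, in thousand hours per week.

Equilibrium: 192 - 4p = 2p - 36, so 228 = 6p and p* = 38, q* = 40.
Because the floor (42) lies above the market-clearing price, it is binding.
At p = 42: qd = 192 - 4·42 = 24 and qs = 2·42 - 36 = 48.
Surplus = qs - qd = 48 - 24 = 24.

24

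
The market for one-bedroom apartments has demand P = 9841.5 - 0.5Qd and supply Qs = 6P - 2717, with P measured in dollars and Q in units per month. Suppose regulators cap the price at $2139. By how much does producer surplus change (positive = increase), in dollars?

-7998100

Rearranging demand gives Qd = 19683 - 2P. Equilibrium: 19683 - 2P = 6P - 2717, so 22400 = 8P and P* = 2800, Q* = 14083.
Since 2139 < 2800, the ceiling is binding.
At P = 2139: Qd = 19683 - 2·2139 = 15405 and Qs = 6·2139 - 2717 = 10117.
Producer surplus without the control is ½ · (2800 - 2717/6) · 14083 = 198330889/12.
With the ceiling, producers sell 10117 units at 2139, so PS = ½ · (2139 - 2717/6) · 10117 = 102353689/12.
Change in producer surplus = 102353689/12 - 198330889/12 = -7998100.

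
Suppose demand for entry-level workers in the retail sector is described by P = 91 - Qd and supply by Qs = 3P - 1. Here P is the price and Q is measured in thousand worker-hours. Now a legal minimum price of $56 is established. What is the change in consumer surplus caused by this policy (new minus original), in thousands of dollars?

Rearranging demand gives Qd = 91 - P. Equilibrium: 91 - P = 3P - 1, so 92 = 4P and P* = 23, Q* = 68.
Since 56 > 23, the floor is binding.
At P = 56: Qd = 91 - 56 = 35 and Qs = 3·56 - 1 = 167.
Consumer surplus without the control is ½ · (91 - 23) · 68 = 2312.
With the floor, consumers buy 35 units at 56, so CS = ½ · (91 - 56) · 35 = 612.5.
Change in consumer surplus = 612.5 - 2312 = -1699.5.

-1699.5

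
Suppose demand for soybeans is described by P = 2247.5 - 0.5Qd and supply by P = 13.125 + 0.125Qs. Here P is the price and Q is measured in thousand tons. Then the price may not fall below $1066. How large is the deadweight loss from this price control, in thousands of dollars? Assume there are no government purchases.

459045

Rearranging demand gives Qd = 4495 - 2P; rearranging supply gives Qs = 8P - 105. Without the control the market clears where 4495 - 2P = 8P - 105, i.e. P* = 460 and Q* = 3575.
Since 1066 > 460, the floor is binding.
At P = 1066: Qd = 4495 - 2·1066 = 2363 and Qs = 8·1066 - 105 = 8423.
Quantity traded falls to 2363. At Q = 2363 the demand price is (4495 - 2363)/2 = 1066 and the supply price is (105 + 2363)/8 = 308.5.
Deadweight loss = ½ · (1066 - 308.5) · (3575 - 2363) = ½ · 757.5 · 1212 = 459045.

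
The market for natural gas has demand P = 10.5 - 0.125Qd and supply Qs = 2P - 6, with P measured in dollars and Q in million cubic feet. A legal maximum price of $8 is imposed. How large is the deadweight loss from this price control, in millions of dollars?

Rearranging demand gives Qd = 84 - 8P. Setting quantity demanded equal to quantity supplied, 84 - 8P = 2P - 6, gives P* = 9 and Q* = 12.
Because the ceiling (8) lies below the market-clearing price, it is binding.
At P = 8: Qd = 84 - 8·8 = 20 and Qs = 2·8 - 6 = 10.
Quantity traded falls to 10. At Q = 10 the demand price is (84 - 10)/8 = 9.25 and the supply price is (6 + 10)/2 = 8.
Deadweight loss = ½ · (9.25 - 8) · (12 - 10) = ½ · 1.25 · 2 = 1.25.

1.25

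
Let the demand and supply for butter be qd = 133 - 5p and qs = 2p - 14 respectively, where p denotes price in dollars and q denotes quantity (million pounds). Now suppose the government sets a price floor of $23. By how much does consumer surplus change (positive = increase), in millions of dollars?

Equilibrium: 133 - 5p = 2p - 14, so 147 = 7p and p* = 21, q* = 28.
The floor of 23 is above the equilibrium price 21, so it binds.
At p = 23: qd = 133 - 5·23 = 18 and qs = 2·23 - 14 = 32.
Consumer surplus without the control is ½ · (26.6 - 21) · 28 = 78.4.
With the floor, consumers buy 18 units at 23, so CS = ½ · (26.6 - 23) · 18 = 32.4.
Change in consumer surplus = 32.4 - 78.4 = -46.

-46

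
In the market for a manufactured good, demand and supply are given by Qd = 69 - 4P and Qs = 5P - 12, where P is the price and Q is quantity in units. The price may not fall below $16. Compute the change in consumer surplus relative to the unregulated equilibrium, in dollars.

-133

Without the control the market clears where 69 - 4P = 5P - 12, i.e. P* = 9 and Q* = 33.
Because the floor (16) lies above the market-clearing price, it is binding.
At P = 16: Qd = 69 - 4·16 = 5 and Qs = 5·16 - 12 = 68.
Consumer surplus without the control is ½ · (17.25 - 9) · 33 = 136.125.
With the floor, consumers buy 5 units at 16, so CS = ½ · (17.25 - 16) · 5 = 3.125.
Change in consumer surplus = 3.125 - 136.125 = -133.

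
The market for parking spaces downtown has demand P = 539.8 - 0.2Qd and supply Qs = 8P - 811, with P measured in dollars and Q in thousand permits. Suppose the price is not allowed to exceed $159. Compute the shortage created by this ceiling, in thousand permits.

Rearranging demand gives Qd = 2699 - 5P. In a free market, 2699 - 5P = 8P - 811 gives the equilibrium P* = 270, Q* = 1349.
The ceiling of 159 is below the equilibrium price 270, so it binds.
At P = 159: Qd = 2699 - 5·159 = 1904 and Qs = 8·159 - 811 = 461.
Shortage = Qd - Qs = 1904 - 461 = 1443.

1443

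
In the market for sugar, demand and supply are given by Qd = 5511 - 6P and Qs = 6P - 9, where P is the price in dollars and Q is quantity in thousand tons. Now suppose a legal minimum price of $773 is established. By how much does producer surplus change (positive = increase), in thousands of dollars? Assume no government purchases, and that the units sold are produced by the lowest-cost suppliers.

-20658

Equilibrium: 5511 - 6P = 6P - 9, so 5520 = 12P and P* = 460, Q* = 2751.
The floor of 773 is above the equilibrium price 460, so it binds.
At P = 773: Qd = 5511 - 6·773 = 873 and Qs = 6·773 - 9 = 4629.
Producer surplus without the control is ½ · (460 - 1.5) · 2751 = 630666.75.
With the floor, 873 units are sold at 773. The supply price at Q = 873 is 147, so PS = ½ · [(773 - 1.5) + (773 - 147)] · 873 = 610008.75.
Change in producer surplus = 610008.75 - 630666.75 = -20658.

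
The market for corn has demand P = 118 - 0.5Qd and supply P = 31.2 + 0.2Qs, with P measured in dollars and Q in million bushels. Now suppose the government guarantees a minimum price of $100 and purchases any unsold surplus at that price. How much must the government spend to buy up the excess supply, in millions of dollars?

30800

Rearranging demand gives Qd = 236 - 2P; rearranging supply gives Qs = 5P - 156. Setting quantity demanded equal to quantity supplied, 236 - 2P = 5P - 156, gives P* = 56 and Q* = 124.
Since 100 > 56, the floor is binding.
At P = 100: Qd = 236 - 2·100 = 36 and Qs = 5·100 - 156 = 344.
Surplus = Qs - Qd = 308.
Government expenditure = surplus × support price = 308 × 100 = 30800.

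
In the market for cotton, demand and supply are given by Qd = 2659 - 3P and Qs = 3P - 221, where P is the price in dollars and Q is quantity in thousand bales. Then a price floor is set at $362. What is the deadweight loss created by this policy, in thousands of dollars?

0

Setting quantity demanded equal to quantity supplied, 2659 - 3P = 3P - 221, gives P* = 480 and Q* = 1219.
Since 362 is below P* = 480, the floor does not bind and the free-market outcome prevails.
Since the control does not bind, no trades are prevented and deadweight loss is zero.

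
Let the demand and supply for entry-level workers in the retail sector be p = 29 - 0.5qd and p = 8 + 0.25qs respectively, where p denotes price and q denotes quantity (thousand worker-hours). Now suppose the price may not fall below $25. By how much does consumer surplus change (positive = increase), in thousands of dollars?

Rearranging demand gives qd = 58 - 2p; rearranging supply gives qs = 4p - 32. Setting quantity demanded equal to quantity supplied, 58 - 2p = 4p - 32, gives p* = 15 and q* = 28.
The floor of 25 is above the equilibrium price 15, so it binds.
At p = 25: qd = 58 - 2·25 = 8 and qs = 4·25 - 32 = 68.
Consumer surplus without the control is ½ · (29 - 15) · 28 = 196.
With the floor, consumers buy 8 units at 25, so CS = ½ · (29 - 25) · 8 = 16.
Change in consumer surplus = 16 - 196 = -180.

-180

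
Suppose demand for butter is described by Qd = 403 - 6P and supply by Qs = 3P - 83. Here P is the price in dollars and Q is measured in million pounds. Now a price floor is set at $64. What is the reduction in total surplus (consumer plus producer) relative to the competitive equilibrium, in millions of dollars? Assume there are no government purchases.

Without the control the market clears where 403 - 6P = 3P - 83, i.e. P* = 54 and Q* = 79.
Since 64 > 54, the floor is binding.
At P = 64: Qd = 403 - 6·64 = 19 and Qs = 3·64 - 83 = 109.
Quantity traded falls to 19. At Q = 19 the demand price is (403 - 19)/6 = 64 and the supply price is (83 + 19)/3 = 34.
Deadweight loss = ½ · (64 - 34) · (79 - 19) = ½ · 30 · 60 = 900.

900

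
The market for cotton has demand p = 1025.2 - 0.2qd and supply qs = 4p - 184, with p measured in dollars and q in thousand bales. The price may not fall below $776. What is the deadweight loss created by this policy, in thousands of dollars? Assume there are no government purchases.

194602.5

Rearranging demand gives qd = 5126 - 5p. Without the control the market clears where 5126 - 5p = 4p - 184, i.e. p* = 590 and q* = 2176.
Because the floor (776) lies above the market-clearing price, it is binding.
At p = 776: qd = 5126 - 5·776 = 1246 and qs = 4·776 - 184 = 2920.
Quantity traded falls to 1246. At q = 1246 the demand price is (5126 - 1246)/5 = 776 and the supply price is (184 + 1246)/4 = 357.5.
Deadweight loss = ½ · (776 - 357.5) · (2176 - 1246) = ½ · 418.5 · 930 = 194602.5.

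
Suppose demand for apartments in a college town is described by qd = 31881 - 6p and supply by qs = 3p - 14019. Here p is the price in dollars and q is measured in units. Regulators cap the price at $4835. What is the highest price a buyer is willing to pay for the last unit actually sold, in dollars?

5232.5

In a free market, 31881 - 6p = 3p - 14019 gives the equilibrium p* = 5100, q* = 1281.
Since 4835 < 5100, the ceiling is binding.
At p = 4835: qd = 31881 - 6·4835 = 2871 and qs = 3·4835 - 14019 = 486.
Only 486 units reach the market. On the demand curve, the marginal buyer's willingness to pay at q = 486 is (31881 - 486)/6 = 5232.5.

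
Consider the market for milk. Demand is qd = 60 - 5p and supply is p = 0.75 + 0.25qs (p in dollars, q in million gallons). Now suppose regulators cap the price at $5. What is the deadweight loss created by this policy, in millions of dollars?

14.4

Rearranging supply gives qs = 4p - 3. Without the control the market clears where 60 - 5p = 4p - 3, i.e. p* = 7 and q* = 25.
Because the ceiling (5) lies below the market-clearing price, it is binding.
At p = 5: qd = 60 - 5·5 = 35 and qs = 4·5 - 3 = 17.
Quantity traded falls to 17. At q = 17 the demand price is (60 - 17)/5 = 8.6 and the supply price is (3 + 17)/4 = 5.
Deadweight loss = ½ · (8.6 - 5) · (25 - 17) = ½ · 3.6 · 8 = 14.4.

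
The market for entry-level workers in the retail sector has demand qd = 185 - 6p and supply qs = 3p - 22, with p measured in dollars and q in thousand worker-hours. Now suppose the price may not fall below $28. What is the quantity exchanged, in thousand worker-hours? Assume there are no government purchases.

17

Setting quantity demanded equal to quantity supplied, 185 - 6p = 3p - 22, gives p* = 23 and q* = 47.
The floor of 28 is above the equilibrium price 23, so it binds.
At p = 28: qd = 185 - 6·28 = 17 and qs = 3·28 - 22 = 62.
The quantity actually transacted is the short side, demand: 17.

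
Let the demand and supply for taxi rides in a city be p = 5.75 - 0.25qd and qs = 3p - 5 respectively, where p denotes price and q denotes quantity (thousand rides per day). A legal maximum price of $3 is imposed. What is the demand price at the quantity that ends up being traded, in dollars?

4.75

Rearranging demand gives qd = 23 - 4p. In a free market, 23 - 4p = 3p - 5 gives the equilibrium p* = 4, q* = 7.
The ceiling of 3 is below the equilibrium price 4, so it binds.
At p = 3: qd = 23 - 4·3 = 11 and qs = 3·3 - 5 = 4.
Only 4 units reach the market. On the demand curve, the marginal buyer's willingness to pay at q = 4 is (23 - 4)/4 = 4.75.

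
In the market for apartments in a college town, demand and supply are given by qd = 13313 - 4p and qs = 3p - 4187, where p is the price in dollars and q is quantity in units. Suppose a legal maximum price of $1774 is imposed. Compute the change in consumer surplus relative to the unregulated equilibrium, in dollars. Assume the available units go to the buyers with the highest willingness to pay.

In a free market, 13313 - 4p = 3p - 4187 gives the equilibrium p* = 2500, q* = 3313.
Since 1774 < 2500, the ceiling is binding.
At p = 1774: qd = 13313 - 4·1774 = 6217 and qs = 3·1774 - 4187 = 1135.
Consumer surplus without the control is ½ · (3328.25 - 2500) · 3313 = 1371996.125.
With the ceiling, 1135 units are sold at 1774 (assume they go to the highest-value buyers). The demand price at q = 1135 is 3044.5, so CS = ½ · [(3328.25 - 1774) + (3044.5 - 1774)] · 1135 = 1603045.625.
Change in consumer surplus = 1603045.625 - 1371996.125 = 231049.5.

231049.5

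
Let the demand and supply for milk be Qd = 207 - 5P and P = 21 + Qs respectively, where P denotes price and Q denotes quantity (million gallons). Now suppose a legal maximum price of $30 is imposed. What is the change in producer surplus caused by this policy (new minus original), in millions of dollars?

-104

Rearranging supply gives Qs = P - 21. Setting quantity demanded equal to quantity supplied, 207 - 5P = P - 21, gives P* = 38 and Q* = 17.
Since 30 < 38, the ceiling is binding.
At P = 30: Qd = 207 - 5·30 = 57 and Qs = 30 - 21 = 9.
Producer surplus without the control is ½ · (38 - 21) · 17 = 144.5.
With the ceiling, producers sell 9 units at 30, so PS = ½ · (30 - 21) · 9 = 40.5.
Change in producer surplus = 40.5 - 144.5 = -104.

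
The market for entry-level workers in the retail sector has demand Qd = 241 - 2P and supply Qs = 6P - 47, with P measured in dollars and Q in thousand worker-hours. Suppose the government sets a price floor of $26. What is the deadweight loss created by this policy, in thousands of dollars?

0

In a free market, 241 - 2P = 6P - 47 gives the equilibrium P* = 36, Q* = 169.
The floor of 26 is below the equilibrium price 36, so it is not binding; the market clears at P* = 36, Q* = 169.
Since the control does not bind, no trades are prevented and deadweight loss is zero.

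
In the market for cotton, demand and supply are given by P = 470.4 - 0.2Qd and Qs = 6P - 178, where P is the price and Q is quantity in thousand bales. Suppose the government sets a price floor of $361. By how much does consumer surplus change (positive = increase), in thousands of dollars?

-114559.5

Rearranging demand gives Qd = 2352 - 5P. Without the control the market clears where 2352 - 5P = 6P - 178, i.e. P* = 230 and Q* = 1202.
Since 361 > 230, the floor is binding.
At P = 361: Qd = 2352 - 5·361 = 547 and Qs = 6·361 - 178 = 1988.
Consumer surplus without the control is ½ · (470.4 - 230) · 1202 = 144480.4.
With the floor, consumers buy 547 units at 361, so CS = ½ · (470.4 - 361) · 547 = 29920.9.
Change in consumer surplus = 29920.9 - 144480.4 = -114559.5.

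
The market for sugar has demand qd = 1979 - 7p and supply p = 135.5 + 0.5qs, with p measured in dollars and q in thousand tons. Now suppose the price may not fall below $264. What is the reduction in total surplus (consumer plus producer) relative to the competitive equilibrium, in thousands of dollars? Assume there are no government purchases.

Rearranging supply gives qs = 2p - 271. In a free market, 1979 - 7p = 2p - 271 gives the equilibrium p* = 250, q* = 229.
Since 264 > 250, the floor is binding.
At p = 264: qd = 1979 - 7·264 = 131 and qs = 2·264 - 271 = 257.
Quantity traded falls to 131. At q = 131 the demand price is (1979 - 131)/7 = 264 and the supply price is (271 + 131)/2 = 201.
Deadweight loss = ½ · (264 - 201) · (229 - 131) = ½ · 63 · 98 = 3087.

3087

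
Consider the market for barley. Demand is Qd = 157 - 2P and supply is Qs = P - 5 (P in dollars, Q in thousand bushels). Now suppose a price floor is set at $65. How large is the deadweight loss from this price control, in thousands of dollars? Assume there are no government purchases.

Without the control the market clears where 157 - 2P = P - 5, i.e. P* = 54 and Q* = 49.
Because the floor (65) lies above the market-clearing price, it is binding.
At P = 65: Qd = 157 - 2·65 = 27 and Qs = 65 - 5 = 60.
Quantity traded falls to 27. At Q = 27 the demand price is (157 - 27)/2 = 65 and the supply price is 5 + 27 = 32.
Deadweight loss = ½ · (65 - 32) · (49 - 27) = ½ · 33 · 22 = 363.

363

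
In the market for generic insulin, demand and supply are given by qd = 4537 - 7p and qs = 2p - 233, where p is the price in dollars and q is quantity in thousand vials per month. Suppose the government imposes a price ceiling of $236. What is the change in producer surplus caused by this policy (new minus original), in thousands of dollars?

-156702

Setting quantity demanded equal to quantity supplied, 4537 - 7p = 2p - 233, gives p* = 530 and q* = 827.
The ceiling of 236 is below the equilibrium price 530, so it binds.
At p = 236: qd = 4537 - 7·236 = 2885 and qs = 2·236 - 233 = 239.
Producer surplus without the control is ½ · (530 - 116.5) · 827 = 170982.25.
With the ceiling, producers sell 239 units at 236, so PS = ½ · (236 - 116.5) · 239 = 14280.25.
Change in producer surplus = 14280.25 - 170982.25 = -156702.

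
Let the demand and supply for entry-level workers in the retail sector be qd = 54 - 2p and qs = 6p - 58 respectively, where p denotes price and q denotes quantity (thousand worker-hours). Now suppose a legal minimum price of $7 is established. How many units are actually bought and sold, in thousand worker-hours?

26

Setting quantity demanded equal to quantity supplied, 54 - 2p = 6p - 58, gives p* = 14 and q* = 26.
Since 7 is below p* = 14, the floor does not bind and the free-market outcome prevails.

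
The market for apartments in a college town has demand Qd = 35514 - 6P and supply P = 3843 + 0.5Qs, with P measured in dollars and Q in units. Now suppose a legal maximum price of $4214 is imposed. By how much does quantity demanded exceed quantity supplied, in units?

Rearranging supply gives Qs = 2P - 7686. Setting quantity demanded equal to quantity supplied, 35514 - 6P = 2P - 7686, gives P* = 5400 and Q* = 3114.
Since 4214 < 5400, the ceiling is binding.
At P = 4214: Qd = 35514 - 6·4214 = 10230 and Qs = 2·4214 - 7686 = 742.
Shortage = Qd - Qs = 10230 - 742 = 9488.

9488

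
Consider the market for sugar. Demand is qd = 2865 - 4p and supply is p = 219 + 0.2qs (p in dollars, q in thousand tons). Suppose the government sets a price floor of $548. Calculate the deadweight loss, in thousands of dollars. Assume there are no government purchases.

Rearranging supply gives qs = 5p - 1095. In a free market, 2865 - 4p = 5p - 1095 gives the equilibrium p* = 440, q* = 1105.
The floor of 548 is above the equilibrium price 440, so it binds.
At p = 548: qd = 2865 - 4·548 = 673 and qs = 5·548 - 1095 = 1645.
Quantity traded falls to 673. At q = 673 the demand price is (2865 - 673)/4 = 548 and the supply price is (1095 + 673)/5 = 353.6.
Deadweight loss = ½ · (548 - 353.6) · (1105 - 673) = ½ · 194.4 · 432 = 41990.4.

41990.4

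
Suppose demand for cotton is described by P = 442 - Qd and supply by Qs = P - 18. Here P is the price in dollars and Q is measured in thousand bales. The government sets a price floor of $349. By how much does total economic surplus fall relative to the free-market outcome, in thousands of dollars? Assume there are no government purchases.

14161

Rearranging demand gives Qd = 442 - P. Setting quantity demanded equal to quantity supplied, 442 - P = P - 18, gives P* = 230 and Q* = 212.
The floor of 349 is above the equilibrium price 230, so it binds.
At P = 349: Qd = 442 - 349 = 93 and Qs = 349 - 18 = 331.
Quantity traded falls to 93. At Q = 93 the demand price is 442 - 93 = 349 and the supply price is 18 + 93 = 111.
Deadweight loss = ½ · (349 - 111) · (212 - 93) = ½ · 238 · 119 = 14161.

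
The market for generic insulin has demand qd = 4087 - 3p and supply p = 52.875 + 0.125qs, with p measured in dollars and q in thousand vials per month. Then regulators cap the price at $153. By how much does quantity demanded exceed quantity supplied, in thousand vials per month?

Rearranging supply gives qs = 8p - 423. Setting quantity demanded equal to quantity supplied, 4087 - 3p = 8p - 423, gives p* = 410 and q* = 2857.
Since 153 < 410, the ceiling is binding.
At p = 153: qd = 4087 - 3·153 = 3628 and qs = 8·153 - 423 = 801.
Shortage = qd - qs = 3628 - 801 = 2827.

2827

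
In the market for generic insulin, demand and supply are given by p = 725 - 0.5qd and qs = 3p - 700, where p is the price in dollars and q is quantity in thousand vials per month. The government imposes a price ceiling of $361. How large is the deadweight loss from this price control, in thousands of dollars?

Rearranging demand gives qd = 1450 - 2p. In a free market, 1450 - 2p = 3p - 700 gives the equilibrium p* = 430, q* = 590.
Since 361 < 430, the ceiling is binding.
At p = 361: qd = 1450 - 2·361 = 728 and qs = 3·361 - 700 = 383.
Quantity traded falls to 383. At q = 383 the demand price is (1450 - 383)/2 = 533.5 and the supply price is (700 + 383)/3 = 361.
Deadweight loss = ½ · (533.5 - 361) · (590 - 383) = ½ · 172.5 · 207 = 17853.75.

17853.75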